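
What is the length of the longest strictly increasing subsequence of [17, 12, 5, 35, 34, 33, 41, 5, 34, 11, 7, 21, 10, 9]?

3

Scanning left to right, the best length ending at each element is: 17→1, 12→1, 5→1, 35→2, 34→2, 33→2, 41→3, 5→1, 34→3, 11→2, 7→2, 21→3, 10→3, 9→3.
So the longest increasing subsequence has length 3, e.g. 17, 35, 41.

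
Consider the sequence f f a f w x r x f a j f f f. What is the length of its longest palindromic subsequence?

11

One longest palindromic subsequence is ffafxrxfaff (positions 1,2,3,4,6,7,8,9,10,13,14); it reads the same forward and backward, and the interval DP gives dp[1][14] = 11.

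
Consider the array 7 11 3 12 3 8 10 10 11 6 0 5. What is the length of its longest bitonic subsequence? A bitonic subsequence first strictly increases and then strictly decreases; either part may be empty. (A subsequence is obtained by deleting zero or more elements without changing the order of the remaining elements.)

6

Let inc[i] be the LIS ending at i and dec[i] the longest strictly decreasing subsequence starting at i. inc = [1, 2, 1, 3, 1, 2, 3, 3, 4, 2, 1, 2], dec = [3, 4, 2, 4, 2, 3, 3, 3, 3, 2, 1, 1].
max_i inc[i]+dec[i]−1 = 6, with one witness 7, 11, 12, 11, 6, 5.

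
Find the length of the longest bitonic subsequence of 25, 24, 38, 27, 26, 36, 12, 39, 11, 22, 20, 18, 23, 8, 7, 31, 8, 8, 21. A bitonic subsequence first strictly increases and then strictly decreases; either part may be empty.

Let inc[i] be the LIS ending at i and dec[i] the longest strictly decreasing subsequence starting at i. inc = [1, 1, 2, 2, 2, 3, 1, 4, 1, 2, 2, 2, 3, 1, 1, 4, 2, 2, 3], dec = [7, 6, 8, 7, 6, 6, 4, 6, 3, 5, 4, 3, 3, 2, 1, 2, 1, 1, 1].
max_i inc[i]+dec[i]−1 = 9, with one witness 25, 38, 27, 26, 22, 20, 18, 8, 7.

9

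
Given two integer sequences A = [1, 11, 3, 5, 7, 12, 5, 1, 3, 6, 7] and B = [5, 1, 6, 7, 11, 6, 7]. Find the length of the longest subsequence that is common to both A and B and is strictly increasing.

For each value that appears in both, track the longest common increasing run ending there.
The best achievable length is 3; one witness is 5, 6, 7 (A-positions 4,10,11, B-positions 1,3,4).

3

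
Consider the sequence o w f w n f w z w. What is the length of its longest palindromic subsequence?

5

Using dp[i][j] = 2 + dp[i+1][j−1] if the ends match, else max(dp[i+1][j], dp[i][j−1]):
dp[1][9] = 5. A witness is wwfww at positions 2,4,6,7,9.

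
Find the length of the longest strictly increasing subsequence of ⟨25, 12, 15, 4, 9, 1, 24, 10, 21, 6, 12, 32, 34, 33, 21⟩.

Scanning left to right, the best length ending at each element is: 25→1, 12→1, 15→2, 4→1, 9→2, 1→1, 24→3, 10→3, 21→4, 6→2, 12→4, 32→5, 34→6, 33→6, 21→5.
So the longest increasing subsequence has length 6, e.g. 4, 9, 10, 21, 32, 34.

6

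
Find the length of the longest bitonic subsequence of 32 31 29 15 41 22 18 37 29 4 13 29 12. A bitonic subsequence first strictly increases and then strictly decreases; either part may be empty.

7

One longest bitonic subsequence is 32, 31, 29, 22, 18, 13, 12 (positions 1,2,3,6,7,11,13): it rises to 32 then falls. Length 7 is optimal.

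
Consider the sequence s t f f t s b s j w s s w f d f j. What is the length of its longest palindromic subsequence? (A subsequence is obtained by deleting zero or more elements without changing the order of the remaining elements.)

Using dp[i][j] = 2 + dp[i+1][j−1] if the ends match, else max(dp[i+1][j], dp[i][j−1]):
dp[1][17] = 9. A witness is ffsswssff at positions 3,4,6,8,10,11,12,14,16.

9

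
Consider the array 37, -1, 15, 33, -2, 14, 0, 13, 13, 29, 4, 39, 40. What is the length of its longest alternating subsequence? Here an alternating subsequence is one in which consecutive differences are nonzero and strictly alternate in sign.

9

Track the best alternating length ending on an up-step vs a down-step at each position: up/down = 1/1, 1/2, 3/2, 3/2, 1/4, 5/4, 5/6, 7/6, 7/6, 7/4, 7/8, 9/1, 9/1.
The maximum over both is 9; one such subsequence is 37, -1, 15, -2, 14, 0, 13, 4, 39.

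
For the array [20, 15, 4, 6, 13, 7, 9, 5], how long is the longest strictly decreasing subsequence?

5

Let dp[i] be the longest decreasing subsequence ending at position i. Then dp = [1, 2, 3, 3, 3, 4, 4, 5].
The maximum is 5; one witness is 20, 15, 13, 7, 5 at positions 1,2,5,6,8.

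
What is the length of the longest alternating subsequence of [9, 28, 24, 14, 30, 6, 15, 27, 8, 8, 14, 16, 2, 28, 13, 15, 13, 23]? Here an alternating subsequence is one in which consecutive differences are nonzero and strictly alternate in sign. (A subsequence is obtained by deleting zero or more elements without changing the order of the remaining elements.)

Track the best alternating length ending on an up-step vs a down-step at each position: up/down = 1/1, 2/1, 2/3, 2/3, 4/1, 1/5, 6/5, 6/5, 6/7, 6/7, 8/7, 8/7, 1/9, 10/5, 10/11, 12/11, 10/13, 14/11.
The maximum over both is 14; one such subsequence is 9, 28, 24, 30, 6, 15, 8, 14, 2, 28, 13, 15, 13, 23.

14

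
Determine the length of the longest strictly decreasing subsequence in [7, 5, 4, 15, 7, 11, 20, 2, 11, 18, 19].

4

One longest decreasing subsequence is 7, 5, 4, 2 (positions 1,2,3,8), of length 4; no longer one exists.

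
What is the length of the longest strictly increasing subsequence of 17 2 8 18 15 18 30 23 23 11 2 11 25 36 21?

7

Let dp[i] be the longest increasing subsequence ending at position i. Then dp = [1, 1, 2, 3, 3, 4, 5, 5, 5, 3, 1, 3, 6, 7, 5].
The maximum is 7; one witness is 2, 8, 15, 18, 23, 25, 36 at positions 2,3,5,6,8,13,14.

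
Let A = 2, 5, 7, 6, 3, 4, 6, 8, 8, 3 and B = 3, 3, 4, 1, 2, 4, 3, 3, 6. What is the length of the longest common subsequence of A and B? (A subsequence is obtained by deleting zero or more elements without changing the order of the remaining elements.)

3

Backtracking the LCS table gives one alignment: 2 (A1,B5) → 3 (A5,B8) → 6 (A7,B9).
So the longest common subsequence has length 3.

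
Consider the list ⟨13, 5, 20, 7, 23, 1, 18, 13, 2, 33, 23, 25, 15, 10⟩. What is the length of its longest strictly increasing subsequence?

Let dp[i] be the longest increasing subsequence ending at position i. Then dp = [1, 1, 2, 2, 3, 1, 3, 3, 2, 4, 4, 5, 4, 3].
The maximum is 5; one witness is 5, 7, 18, 23, 25 at positions 2,4,7,11,12.

5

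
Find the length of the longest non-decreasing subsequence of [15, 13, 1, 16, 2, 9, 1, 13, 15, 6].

5

Let dp[i] be the longest non-decreasing subsequence ending at position i. Then dp = [1, 1, 1, 2, 2, 3, 2, 4, 5, 3].
The maximum is 5; one witness is 1, 2, 9, 13, 15 at positions 3,5,6,8,9.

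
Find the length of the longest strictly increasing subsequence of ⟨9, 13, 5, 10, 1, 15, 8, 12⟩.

Scanning left to right, the best length ending at each element is: 9→1, 13→2, 5→1, 10→2, 1→1, 15→3, 8→2, 12→3.
So the longest increasing subsequence has length 3, e.g. 9, 13, 15.

3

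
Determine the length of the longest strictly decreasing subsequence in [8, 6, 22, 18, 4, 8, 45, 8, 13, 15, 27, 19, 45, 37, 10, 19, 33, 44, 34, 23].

Let dp[i] be the longest decreasing subsequence ending at position i. Then dp = [1, 2, 1, 2, 3, 3, 1, 3, 3, 3, 2, 3, 1, 2, 4, 3, 3, 2, 3, 4].
The maximum is 4; one witness is 22, 18, 13, 10 at positions 3,4,9,15.

4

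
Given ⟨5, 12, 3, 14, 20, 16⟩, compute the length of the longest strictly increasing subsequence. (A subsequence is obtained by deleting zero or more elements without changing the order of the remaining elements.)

4

Let dp[i] be the longest increasing subsequence ending at position i. Then dp = [1, 2, 1, 3, 4, 4].
The maximum is 4; one witness is 5, 12, 14, 20 at positions 1,2,4,5.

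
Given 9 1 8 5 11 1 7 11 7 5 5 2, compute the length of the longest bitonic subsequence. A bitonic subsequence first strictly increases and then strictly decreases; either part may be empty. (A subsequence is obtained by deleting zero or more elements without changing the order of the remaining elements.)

7

One longest bitonic subsequence is 1, 5, 7, 11, 7, 5, 2 (positions 2,4,7,8,9,11,12): it rises to 11 then falls. Length 7 is optimal.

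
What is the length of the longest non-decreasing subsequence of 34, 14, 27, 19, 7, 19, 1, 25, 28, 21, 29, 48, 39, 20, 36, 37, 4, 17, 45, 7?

9

Let dp[i] be the longest non-decreasing subsequence ending at position i. Then dp = [1, 1, 2, 2, 1, 3, 1, 4, 5, 4, 6, 7, 7, 4, 7, 8, 2, 3, 9, 3].
The maximum is 9; one witness is 14, 19, 19, 25, 28, 29, 36, 37, 45 at positions 2,4,6,8,9,11,15,16,19.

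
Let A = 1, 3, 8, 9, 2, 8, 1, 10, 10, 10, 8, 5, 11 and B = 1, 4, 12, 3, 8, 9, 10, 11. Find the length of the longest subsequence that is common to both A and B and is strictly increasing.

For each value that appears in both, track the longest common increasing run ending there.
The best achievable length is 6; one witness is 1, 3, 8, 9, 10, 11 (A-positions 1,2,3,4,8,13, B-positions 1,4,5,6,7,8).

6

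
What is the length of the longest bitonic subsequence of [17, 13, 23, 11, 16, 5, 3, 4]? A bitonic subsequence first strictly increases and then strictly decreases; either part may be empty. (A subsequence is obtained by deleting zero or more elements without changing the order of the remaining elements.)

5

Let inc[i] be the LIS ending at i and dec[i] the longest strictly decreasing subsequence starting at i. inc = [1, 1, 2, 1, 2, 1, 1, 2], dec = [5, 4, 4, 3, 3, 2, 1, 1].
max_i inc[i]+dec[i]−1 = 5, with one witness 17, 13, 11, 5, 4.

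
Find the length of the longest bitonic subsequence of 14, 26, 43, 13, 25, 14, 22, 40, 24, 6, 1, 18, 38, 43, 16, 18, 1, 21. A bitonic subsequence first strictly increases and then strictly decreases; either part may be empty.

8

One longest bitonic subsequence is 14, 26, 43, 40, 24, 18, 16, 1 (positions 1,2,3,8,9,12,15,17): it rises to 43 then falls. Length 8 is optimal.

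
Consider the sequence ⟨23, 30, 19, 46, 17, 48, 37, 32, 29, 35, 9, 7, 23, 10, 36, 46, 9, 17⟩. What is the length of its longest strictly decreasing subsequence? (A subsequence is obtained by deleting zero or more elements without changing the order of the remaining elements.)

One longest decreasing subsequence is 46, 37, 32, 29, 23, 10, 9 (positions 4,7,8,9,13,14,17), of length 7; no longer one exists.

7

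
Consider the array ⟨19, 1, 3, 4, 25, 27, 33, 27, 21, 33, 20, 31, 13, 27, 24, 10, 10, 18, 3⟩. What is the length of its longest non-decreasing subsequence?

One longest non-decreasing subsequence is 1, 3, 4, 25, 27, 33, 33 (positions 2,3,4,5,6,7,10), of length 7; no longer one exists.

7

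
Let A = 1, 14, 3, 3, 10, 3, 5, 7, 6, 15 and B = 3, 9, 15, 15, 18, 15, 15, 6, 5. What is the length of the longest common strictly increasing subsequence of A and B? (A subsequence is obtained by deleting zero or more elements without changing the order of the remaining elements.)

2

For each value that appears in both, track the longest common increasing run ending there.
The best achievable length is 2; one witness is 3, 15 (A-positions 3,10, B-positions 1,3).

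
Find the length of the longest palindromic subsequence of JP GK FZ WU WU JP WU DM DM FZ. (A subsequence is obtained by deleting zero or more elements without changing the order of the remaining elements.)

One longest palindromic subsequence is FZ WU JP WU FZ (positions 3,5,6,7,10); it reads the same forward and backward, and the interval DP gives dp[1][10] = 5.

5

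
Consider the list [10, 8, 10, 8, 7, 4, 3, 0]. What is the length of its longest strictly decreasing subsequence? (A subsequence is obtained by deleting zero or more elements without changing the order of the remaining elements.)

One longest decreasing subsequence is 10, 8, 7, 4, 3, 0 (positions 1,2,5,6,7,8), of length 6; no longer one exists.

6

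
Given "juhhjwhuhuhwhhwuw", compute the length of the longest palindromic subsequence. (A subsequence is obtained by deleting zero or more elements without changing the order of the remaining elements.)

13

One longest palindromic subsequence is uhhwhuhuhwhhu (positions 2,3,4,6,7,8,9,10,11,12,13,14,16); it reads the same forward and backward, and the interval DP gives dp[1][17] = 13.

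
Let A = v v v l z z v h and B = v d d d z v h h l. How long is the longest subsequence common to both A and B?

4

A longest common subsequence is vzvh (length 4); the LCS DP confirms no longer common subsequence exists.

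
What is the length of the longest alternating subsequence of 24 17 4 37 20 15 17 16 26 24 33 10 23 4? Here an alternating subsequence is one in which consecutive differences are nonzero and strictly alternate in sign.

12

Track the best alternating length ending on an up-step vs a down-step at each position: up/down = 1/1, 1/2, 1/2, 3/1, 3/4, 3/4, 5/4, 5/6, 7/4, 7/8, 9/4, 3/10, 11/10, 1/12.
The maximum over both is 12; one such subsequence is 24, 17, 37, 15, 17, 16, 26, 24, 33, 10, 23, 4.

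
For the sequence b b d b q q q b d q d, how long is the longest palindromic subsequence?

7

One longest palindromic subsequence is dbqqqbd (positions 3,4,5,6,7,8,11); it reads the same forward and backward, and the interval DP gives dp[1][11] = 7.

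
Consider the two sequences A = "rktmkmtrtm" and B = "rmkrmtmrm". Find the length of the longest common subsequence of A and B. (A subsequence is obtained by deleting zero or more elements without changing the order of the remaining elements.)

7

Backtracking the LCS table gives one alignment: r (A1,B1) → m (A4,B2) → k (A5,B3) → m (A6,B5) → t (A7,B6) → r (A8,B8) → m (A10,B9).
So the longest common subsequence has length 7.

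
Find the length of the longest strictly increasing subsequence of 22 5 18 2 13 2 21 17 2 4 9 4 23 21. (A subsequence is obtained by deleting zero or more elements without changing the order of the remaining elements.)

4

One longest increasing subsequence is 5, 18, 21, 23 (positions 2,3,7,13), of length 4; no longer one exists.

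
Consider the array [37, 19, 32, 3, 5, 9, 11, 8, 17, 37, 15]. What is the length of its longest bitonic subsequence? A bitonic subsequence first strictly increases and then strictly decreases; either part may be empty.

7

Let inc[i] be the LIS ending at i and dec[i] the longest strictly decreasing subsequence starting at i. inc = [1, 1, 2, 1, 2, 3, 4, 3, 5, 6, 5], dec = [4, 3, 3, 1, 1, 2, 2, 1, 2, 2, 1].
max_i inc[i]+dec[i]−1 = 7, with one witness 3, 5, 9, 11, 17, 37, 15.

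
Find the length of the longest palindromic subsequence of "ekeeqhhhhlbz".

One longest palindromic subsequence is hhhh (positions 6,7,8,9); it reads the same forward and backward, and the interval DP gives dp[1][12] = 4.

4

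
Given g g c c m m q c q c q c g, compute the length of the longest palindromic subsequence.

One longest palindromic subsequence is gcqcqcqcg (positions 1,3,7,8,9,10,11,12,13); it reads the same forward and backward, and the interval DP gives dp[1][13] = 9.

9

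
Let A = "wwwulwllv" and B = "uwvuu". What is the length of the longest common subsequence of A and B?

A longest common subsequence is uwv (length 3); the LCS DP confirms no longer common subsequence exists.

3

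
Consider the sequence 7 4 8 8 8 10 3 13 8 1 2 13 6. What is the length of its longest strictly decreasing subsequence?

4

Let dp[i] be the longest decreasing subsequence ending at position i. Then dp = [1, 2, 1, 1, 1, 1, 3, 1, 2, 4, 4, 1, 3].
The maximum is 4; one witness is 7, 4, 3, 1 at positions 1,2,7,10.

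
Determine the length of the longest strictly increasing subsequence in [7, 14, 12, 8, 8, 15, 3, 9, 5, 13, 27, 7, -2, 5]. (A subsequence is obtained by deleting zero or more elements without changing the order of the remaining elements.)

Scanning left to right, the best length ending at each element is: 7→1, 14→2, 12→2, 8→2, 8→2, 15→3, 3→1, 9→3, 5→2, 13→4, 27→5, 7→3, -2→1, 5→2.
So the longest increasing subsequence has length 5, e.g. 7, 8, 9, 13, 27.

5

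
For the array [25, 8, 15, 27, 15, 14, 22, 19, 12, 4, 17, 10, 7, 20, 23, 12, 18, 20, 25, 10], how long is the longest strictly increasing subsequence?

6

Scanning left to right, the best length ending at each element is: 25→1, 8→1, 15→2, 27→3, 15→2, 14→2, 22→3, 19→3, 12→2, 4→1, 17→3, 10→2, 7→2, 20→4, 23→5, 12→3, 18→4, 20→5, 25→6, 10→3.
So the longest increasing subsequence has length 6, e.g. 8, 15, 19, 20, 23, 25.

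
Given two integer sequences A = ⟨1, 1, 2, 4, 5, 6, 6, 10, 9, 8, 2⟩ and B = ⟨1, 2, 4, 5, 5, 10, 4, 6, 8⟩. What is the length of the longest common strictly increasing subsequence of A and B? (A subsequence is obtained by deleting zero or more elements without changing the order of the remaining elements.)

For each value that appears in both, track the longest common increasing run ending there.
The best achievable length is 6; one witness is 1, 2, 4, 5, 6, 8 (A-positions 1,3,4,5,6,10, B-positions 1,2,3,4,8,9).

6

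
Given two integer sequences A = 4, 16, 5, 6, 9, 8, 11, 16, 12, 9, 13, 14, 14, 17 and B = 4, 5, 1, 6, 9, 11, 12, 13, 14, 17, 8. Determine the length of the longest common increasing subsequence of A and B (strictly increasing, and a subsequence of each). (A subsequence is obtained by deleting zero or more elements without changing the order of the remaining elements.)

9

A longest common strictly increasing subsequence is 4, 5, 6, 9, 11, 12, 13, 14, 17 (length 9); it appears in order in both A and B, and no longer such subsequence exists.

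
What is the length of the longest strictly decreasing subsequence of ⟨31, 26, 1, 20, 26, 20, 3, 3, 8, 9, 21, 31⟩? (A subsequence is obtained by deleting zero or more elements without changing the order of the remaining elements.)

4

Let dp[i] be the longest decreasing subsequence ending at position i. Then dp = [1, 2, 3, 3, 2, 3, 4, 4, 4, 4, 3, 1].
The maximum is 4; one witness is 31, 26, 20, 3 at positions 1,2,4,7.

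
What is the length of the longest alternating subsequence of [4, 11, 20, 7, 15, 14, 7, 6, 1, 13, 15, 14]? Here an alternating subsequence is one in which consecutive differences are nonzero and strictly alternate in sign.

7

Track the best alternating length ending on an up-step vs a down-step at each position: up/down = 1/1, 2/1, 2/1, 2/3, 4/3, 4/5, 2/5, 2/5, 1/5, 6/5, 6/3, 6/7.
The maximum over both is 7; one such subsequence is 4, 11, 7, 15, 14, 15, 14.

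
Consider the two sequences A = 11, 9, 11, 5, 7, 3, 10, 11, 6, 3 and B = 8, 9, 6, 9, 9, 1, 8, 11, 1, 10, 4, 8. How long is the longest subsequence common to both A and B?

A longest common subsequence is 9, 11, 10 (length 3); the LCS DP confirms no longer common subsequence exists.

3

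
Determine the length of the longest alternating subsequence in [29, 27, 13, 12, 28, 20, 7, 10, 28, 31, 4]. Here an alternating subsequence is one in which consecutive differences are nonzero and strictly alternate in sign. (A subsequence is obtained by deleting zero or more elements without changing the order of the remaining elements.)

Track the best alternating length ending on an up-step vs a down-step at each position: up/down = 1/1, 1/2, 1/2, 1/2, 3/2, 3/4, 1/4, 5/4, 5/2, 5/1, 1/6.
The maximum over both is 6; one such subsequence is 29, 27, 28, 7, 10, 4.

6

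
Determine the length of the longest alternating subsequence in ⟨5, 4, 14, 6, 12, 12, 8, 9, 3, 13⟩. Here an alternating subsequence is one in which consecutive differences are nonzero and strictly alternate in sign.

A longest alternating subsequence is 5, 4, 14, 6, 12, 8, 9, 3, 13 (positions 1,2,3,4,5,7,8,9,10); its 8 consecutive differences strictly alternate in sign, and length 9 is optimal.

9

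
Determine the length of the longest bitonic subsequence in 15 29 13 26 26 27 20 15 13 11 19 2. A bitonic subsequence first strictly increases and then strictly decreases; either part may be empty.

Let inc[i] be the LIS ending at i and dec[i] the longest strictly decreasing subsequence starting at i. inc = [1, 2, 1, 2, 2, 3, 2, 2, 1, 1, 3, 1], dec = [4, 7, 3, 6, 6, 6, 5, 4, 3, 2, 2, 1].
max_i inc[i]+dec[i]−1 = 8, with one witness 15, 29, 27, 20, 15, 13, 11, 2.

8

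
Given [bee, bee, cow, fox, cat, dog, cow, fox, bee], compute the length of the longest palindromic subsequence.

5

One longest palindromic subsequence is bee fox cow fox bee (positions 1,4,7,8,9); it reads the same forward and backward, and the interval DP gives dp[1][9] = 5.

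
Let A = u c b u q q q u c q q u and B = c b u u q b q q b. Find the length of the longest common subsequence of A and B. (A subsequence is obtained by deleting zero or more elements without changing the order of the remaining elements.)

A longest common subsequence is cbuqqq (length 6); the LCS DP confirms no longer common subsequence exists.

6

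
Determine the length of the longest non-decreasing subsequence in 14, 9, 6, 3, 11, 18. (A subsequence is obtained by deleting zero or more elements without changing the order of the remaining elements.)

Let dp[i] be the longest non-decreasing subsequence ending at position i. Then dp = [1, 1, 1, 1, 2, 3].
The maximum is 3; one witness is 9, 11, 18 at positions 2,5,6.

3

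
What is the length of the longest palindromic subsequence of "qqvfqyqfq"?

7

One longest palindromic subsequence is qfqyqfq (positions 1,4,5,6,7,8,9); it reads the same forward and backward, and the interval DP gives dp[1][9] = 7.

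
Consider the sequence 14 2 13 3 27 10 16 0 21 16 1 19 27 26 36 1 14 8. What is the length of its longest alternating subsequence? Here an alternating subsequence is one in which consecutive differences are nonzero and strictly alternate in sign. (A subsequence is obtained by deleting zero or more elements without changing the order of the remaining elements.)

A longest alternating subsequence is 14, 2, 13, 3, 27, 10, 16, 0, 21, 16, 27, 26, 36, 1, 14, 8 (positions 1,2,3,4,5,6,7,8,9,10,13,14,15,16,17,18); its 15 consecutive differences strictly alternate in sign, and length 16 is optimal.

16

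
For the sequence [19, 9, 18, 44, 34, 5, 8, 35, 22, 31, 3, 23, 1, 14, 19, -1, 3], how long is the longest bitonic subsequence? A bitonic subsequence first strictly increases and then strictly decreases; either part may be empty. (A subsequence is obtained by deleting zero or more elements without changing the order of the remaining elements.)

8

One longest bitonic subsequence is 9, 18, 44, 35, 31, 23, 19, 3 (positions 2,3,4,8,10,12,15,17): it rises to 44 then falls. Length 8 is optimal.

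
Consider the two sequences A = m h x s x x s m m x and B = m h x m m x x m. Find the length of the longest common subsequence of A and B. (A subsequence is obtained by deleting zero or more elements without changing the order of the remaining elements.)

6

A longest common subsequence is mhxxxm (length 6); the LCS DP confirms no longer common subsequence exists.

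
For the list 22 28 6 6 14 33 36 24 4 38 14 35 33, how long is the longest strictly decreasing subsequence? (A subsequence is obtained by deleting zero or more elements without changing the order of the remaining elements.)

Let dp[i] be the longest decreasing subsequence ending at position i. Then dp = [1, 1, 2, 2, 2, 1, 1, 2, 3, 1, 3, 2, 3].
The maximum is 3; one witness is 22, 6, 4 at positions 1,3,9.

3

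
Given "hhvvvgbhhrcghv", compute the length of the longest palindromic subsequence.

Using dp[i][j] = 2 + dp[i+1][j−1] if the ends match, else max(dp[i+1][j], dp[i][j−1]):
dp[1][14] = 7. A witness is hhvvvhh at positions 1,2,3,4,5,9,13.

7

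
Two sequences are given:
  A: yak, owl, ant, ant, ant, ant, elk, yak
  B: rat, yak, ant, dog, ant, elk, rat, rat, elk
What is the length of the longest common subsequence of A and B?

A longest common subsequence is yak, ant, ant, elk (length 4); the LCS DP confirms no longer common subsequence exists.

4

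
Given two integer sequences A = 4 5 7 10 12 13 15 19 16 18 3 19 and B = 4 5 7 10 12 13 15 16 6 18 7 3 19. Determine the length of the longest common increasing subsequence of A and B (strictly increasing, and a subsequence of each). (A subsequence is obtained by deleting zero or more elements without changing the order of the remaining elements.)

10

A longest common strictly increasing subsequence is 4, 5, 7, 10, 12, 13, 15, 16, 18, 19 (length 10); it appears in order in both A and B, and no longer such subsequence exists.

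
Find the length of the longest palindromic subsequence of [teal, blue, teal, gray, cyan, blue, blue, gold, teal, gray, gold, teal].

6

One longest palindromic subsequence is teal gray blue blue gray teal (positions 1,4,6,7,10,12); it reads the same forward and backward, and the interval DP gives dp[1][12] = 6.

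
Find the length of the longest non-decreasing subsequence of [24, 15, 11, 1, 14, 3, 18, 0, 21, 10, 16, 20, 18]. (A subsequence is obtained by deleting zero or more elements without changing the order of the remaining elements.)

One longest non-decreasing subsequence is 1, 3, 10, 16, 20 (positions 4,6,10,11,12), of length 5; no longer one exists.

5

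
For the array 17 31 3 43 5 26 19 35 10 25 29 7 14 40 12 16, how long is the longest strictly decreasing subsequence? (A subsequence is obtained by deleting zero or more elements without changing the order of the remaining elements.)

5

Scanning left to right, the best length ending at each element is: 17→1, 31→1, 3→2, 43→1, 5→2, 26→2, 19→3, 35→2, 10→4, 25→3, 29→3, 7→5, 14→4, 40→2, 12→5, 16→4.
So the longest decreasing subsequence has length 5, e.g. 31, 26, 19, 10, 7.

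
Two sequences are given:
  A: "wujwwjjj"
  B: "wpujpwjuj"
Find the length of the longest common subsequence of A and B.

A longest common subsequence is wujwjj (length 6); the LCS DP confirms no longer common subsequence exists.

6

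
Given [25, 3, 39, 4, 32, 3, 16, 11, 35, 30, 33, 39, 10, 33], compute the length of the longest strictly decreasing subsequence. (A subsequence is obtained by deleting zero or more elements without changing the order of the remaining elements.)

5

One longest decreasing subsequence is 39, 32, 16, 11, 10 (positions 3,5,7,8,13), of length 5; no longer one exists.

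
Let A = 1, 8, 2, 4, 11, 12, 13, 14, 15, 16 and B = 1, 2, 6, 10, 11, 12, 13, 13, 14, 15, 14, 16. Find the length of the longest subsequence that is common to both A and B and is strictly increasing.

A longest common strictly increasing subsequence is 1, 2, 11, 12, 13, 14, 15, 16 (length 8); it appears in order in both A and B, and no longer such subsequence exists.

8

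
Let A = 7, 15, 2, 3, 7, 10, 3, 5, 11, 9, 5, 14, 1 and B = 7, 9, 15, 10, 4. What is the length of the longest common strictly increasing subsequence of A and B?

2

For each value that appears in both, track the longest common increasing run ending there.
The best achievable length is 2; one witness is 7, 9 (A-positions 1,10, B-positions 1,2).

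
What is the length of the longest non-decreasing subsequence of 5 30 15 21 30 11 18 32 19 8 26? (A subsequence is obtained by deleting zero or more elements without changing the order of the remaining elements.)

5

Let dp[i] be the longest non-decreasing subsequence ending at position i. Then dp = [1, 2, 2, 3, 4, 2, 3, 5, 4, 2, 5].
The maximum is 5; one witness is 5, 15, 21, 30, 32 at positions 1,3,4,5,8.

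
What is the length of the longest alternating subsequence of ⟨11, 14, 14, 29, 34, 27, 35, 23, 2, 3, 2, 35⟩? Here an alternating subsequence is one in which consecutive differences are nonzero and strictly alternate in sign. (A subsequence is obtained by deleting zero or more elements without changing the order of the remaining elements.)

A longest alternating subsequence is 11, 29, 27, 35, 2, 3, 2, 35 (positions 1,4,6,7,9,10,11,12); its 7 consecutive differences strictly alternate in sign, and length 8 is optimal.

8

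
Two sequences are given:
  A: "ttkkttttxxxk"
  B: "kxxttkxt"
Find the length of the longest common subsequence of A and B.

4

Backtracking the LCS table gives one alignment: t (A1,B4) → t (A2,B5) → k (A3,B6) → t (A8,B8).
So the longest common subsequence has length 4.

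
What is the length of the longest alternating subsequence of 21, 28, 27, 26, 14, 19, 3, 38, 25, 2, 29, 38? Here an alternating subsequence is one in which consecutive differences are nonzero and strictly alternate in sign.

A longest alternating subsequence is 21, 28, 14, 19, 3, 38, 25, 29 (positions 1,2,5,6,7,8,9,11); its 7 consecutive differences strictly alternate in sign, and length 8 is optimal.

8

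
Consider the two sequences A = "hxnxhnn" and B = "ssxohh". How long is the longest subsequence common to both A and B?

A longest common subsequence is hh (length 2); the LCS DP confirms no longer common subsequence exists.

2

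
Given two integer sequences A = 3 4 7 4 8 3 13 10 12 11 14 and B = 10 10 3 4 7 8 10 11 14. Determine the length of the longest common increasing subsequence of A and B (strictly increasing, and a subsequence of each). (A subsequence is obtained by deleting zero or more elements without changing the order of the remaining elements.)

7

For each value that appears in both, track the longest common increasing run ending there.
The best achievable length is 7; one witness is 3, 4, 7, 8, 10, 11, 14 (A-positions 1,2,3,5,8,10,11, B-positions 3,4,5,6,7,8,9).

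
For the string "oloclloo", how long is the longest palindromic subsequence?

6

One longest palindromic subsequence is oolloo (positions 1,3,5,6,7,8); it reads the same forward and backward, and the interval DP gives dp[1][8] = 6.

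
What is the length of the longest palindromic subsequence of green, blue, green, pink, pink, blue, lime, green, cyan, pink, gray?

One longest palindromic subsequence is green blue pink pink blue green (positions 1,2,4,5,6,8); it reads the same forward and backward, and the interval DP gives dp[1][11] = 6.

6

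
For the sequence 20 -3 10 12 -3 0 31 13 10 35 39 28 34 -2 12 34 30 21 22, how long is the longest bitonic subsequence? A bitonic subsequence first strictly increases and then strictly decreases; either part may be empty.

9

Let inc[i] be the LIS ending at i and dec[i] the longest strictly decreasing subsequence starting at i. inc = [1, 1, 2, 3, 1, 2, 4, 4, 3, 5, 6, 5, 6, 2, 4, 6, 6, 5, 6], dec = [4, 1, 3, 3, 1, 2, 4, 3, 2, 4, 4, 2, 3, 1, 1, 3, 2, 1, 1].
max_i inc[i]+dec[i]−1 = 9, with one witness -3, 10, 12, 31, 35, 39, 34, 30, 22.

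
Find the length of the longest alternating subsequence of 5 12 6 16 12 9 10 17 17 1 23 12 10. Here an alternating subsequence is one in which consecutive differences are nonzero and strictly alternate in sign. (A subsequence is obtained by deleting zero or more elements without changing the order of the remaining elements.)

9

A longest alternating subsequence is 5, 12, 6, 16, 9, 10, 1, 23, 12 (positions 1,2,3,4,6,7,10,11,12); its 8 consecutive differences strictly alternate in sign, and length 9 is optimal.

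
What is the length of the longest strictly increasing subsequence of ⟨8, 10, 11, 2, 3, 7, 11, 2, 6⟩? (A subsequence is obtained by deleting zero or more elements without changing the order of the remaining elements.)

4

Scanning left to right, the best length ending at each element is: 8→1, 10→2, 11→3, 2→1, 3→2, 7→3, 11→4, 2→1, 6→3.
So the longest increasing subsequence has length 4, e.g. 2, 3, 7, 11.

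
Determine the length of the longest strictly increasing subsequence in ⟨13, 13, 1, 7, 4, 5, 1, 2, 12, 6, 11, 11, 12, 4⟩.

6

Let dp[i] be the longest increasing subsequence ending at position i. Then dp = [1, 1, 1, 2, 2, 3, 1, 2, 4, 4, 5, 5, 6, 3].
The maximum is 6; one witness is 1, 4, 5, 6, 11, 12 at positions 3,5,6,10,11,13.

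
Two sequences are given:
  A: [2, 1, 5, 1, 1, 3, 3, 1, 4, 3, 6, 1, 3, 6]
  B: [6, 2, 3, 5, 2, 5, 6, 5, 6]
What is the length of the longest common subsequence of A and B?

A longest common subsequence is 2, 5, 6, 6 (length 4); the LCS DP confirms no longer common subsequence exists.

4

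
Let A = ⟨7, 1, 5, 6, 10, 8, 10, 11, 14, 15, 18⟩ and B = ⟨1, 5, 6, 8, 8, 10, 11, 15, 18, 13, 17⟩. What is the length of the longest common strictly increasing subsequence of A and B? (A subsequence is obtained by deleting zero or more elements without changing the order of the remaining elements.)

8

For each value that appears in both, track the longest common increasing run ending there.
The best achievable length is 8; one witness is 1, 5, 6, 8, 10, 11, 15, 18 (A-positions 2,3,4,6,7,8,10,11, B-positions 1,2,3,4,6,7,8,9).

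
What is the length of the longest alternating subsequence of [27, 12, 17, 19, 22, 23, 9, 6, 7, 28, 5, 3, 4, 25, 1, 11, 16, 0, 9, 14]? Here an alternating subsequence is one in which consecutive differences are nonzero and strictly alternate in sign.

11

Track the best alternating length ending on an up-step vs a down-step at each position: up/down = 1/1, 1/2, 3/2, 3/2, 3/2, 3/2, 1/4, 1/4, 5/4, 5/1, 1/6, 1/6, 7/6, 7/6, 1/8, 9/8, 9/8, 1/10, 11/10, 11/10.
The maximum over both is 11; one such subsequence is 27, 12, 17, 6, 7, 3, 4, 1, 11, 0, 9.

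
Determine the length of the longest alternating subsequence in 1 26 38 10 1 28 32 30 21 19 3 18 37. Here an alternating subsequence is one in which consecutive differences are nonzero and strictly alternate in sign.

A longest alternating subsequence is 1, 26, 10, 28, 3, 18 (positions 1,2,4,6,11,12); its 5 consecutive differences strictly alternate in sign, and length 6 is optimal.

6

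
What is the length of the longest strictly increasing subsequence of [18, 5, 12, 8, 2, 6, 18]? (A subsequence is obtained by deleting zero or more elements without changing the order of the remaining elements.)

Let dp[i] be the longest increasing subsequence ending at position i. Then dp = [1, 1, 2, 2, 1, 2, 3].
The maximum is 3; one witness is 5, 12, 18 at positions 2,3,7.

3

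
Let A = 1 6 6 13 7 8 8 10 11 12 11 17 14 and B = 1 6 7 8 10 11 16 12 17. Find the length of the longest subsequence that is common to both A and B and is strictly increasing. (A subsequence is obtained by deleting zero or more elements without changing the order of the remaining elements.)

For each value that appears in both, track the longest common increasing run ending there.
The best achievable length is 8; one witness is 1, 6, 7, 8, 10, 11, 12, 17 (A-positions 1,2,5,6,8,9,10,12, B-positions 1,2,3,4,5,6,8,9).

8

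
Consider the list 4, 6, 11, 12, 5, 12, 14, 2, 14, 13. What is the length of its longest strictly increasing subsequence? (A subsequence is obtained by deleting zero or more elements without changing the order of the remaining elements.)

Scanning left to right, the best length ending at each element is: 4→1, 6→2, 11→3, 12→4, 5→2, 12→4, 14→5, 2→1, 14→5, 13→5.
So the longest increasing subsequence has length 5, e.g. 4, 6, 11, 12, 14.

5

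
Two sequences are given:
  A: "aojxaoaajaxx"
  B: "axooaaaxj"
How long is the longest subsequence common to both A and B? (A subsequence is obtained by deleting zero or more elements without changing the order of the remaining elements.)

7

Backtracking the LCS table gives one alignment: a (A1,B1) → o (A2,B3) → o (A6,B4) → a (A7,B5) → a (A8,B6) → a (A10,B7) → x (A11,B8).
So the longest common subsequence has length 7.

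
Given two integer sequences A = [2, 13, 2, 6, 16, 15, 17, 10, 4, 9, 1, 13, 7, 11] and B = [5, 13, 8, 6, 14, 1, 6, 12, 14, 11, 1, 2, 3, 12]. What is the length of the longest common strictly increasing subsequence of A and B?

A longest common strictly increasing subsequence is 6, 11 (length 2); it appears in order in both A and B, and no longer such subsequence exists.

2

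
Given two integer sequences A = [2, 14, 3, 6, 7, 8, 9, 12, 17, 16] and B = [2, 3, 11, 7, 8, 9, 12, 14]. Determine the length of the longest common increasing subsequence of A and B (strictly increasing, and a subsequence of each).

For each value that appears in both, track the longest common increasing run ending there.
The best achievable length is 6; one witness is 2, 3, 7, 8, 9, 12 (A-positions 1,3,5,6,7,8, B-positions 1,2,4,5,6,7).

6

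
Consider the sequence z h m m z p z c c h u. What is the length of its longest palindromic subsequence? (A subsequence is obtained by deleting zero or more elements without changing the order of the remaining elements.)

One longest palindromic subsequence is hzpzh (positions 2,5,6,7,10); it reads the same forward and backward, and the interval DP gives dp[1][11] = 5.

5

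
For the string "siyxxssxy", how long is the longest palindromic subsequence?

6

One longest palindromic subsequence is yxssxy (positions 3,4,6,7,8,9); it reads the same forward and backward, and the interval DP gives dp[1][9] = 6.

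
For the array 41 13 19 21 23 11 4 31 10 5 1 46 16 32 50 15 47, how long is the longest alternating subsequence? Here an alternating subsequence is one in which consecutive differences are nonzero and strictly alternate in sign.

Track the best alternating length ending on an up-step vs a down-step at each position: up/down = 1/1, 1/2, 3/2, 3/2, 3/2, 1/4, 1/4, 5/2, 5/6, 5/6, 1/6, 7/1, 7/8, 9/8, 9/1, 7/10, 11/10.
The maximum over both is 11; one such subsequence is 41, 13, 19, 11, 31, 10, 46, 16, 32, 15, 47.

11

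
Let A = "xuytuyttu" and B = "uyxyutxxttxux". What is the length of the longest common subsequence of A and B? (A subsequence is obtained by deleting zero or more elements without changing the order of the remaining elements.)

Backtracking the LCS table gives one alignment: x (A1,B3) → u (A2,B5) → t (A4,B6) → t (A7,B9) → t (A8,B10) → u (A9,B12).
So the longest common subsequence has length 6.

6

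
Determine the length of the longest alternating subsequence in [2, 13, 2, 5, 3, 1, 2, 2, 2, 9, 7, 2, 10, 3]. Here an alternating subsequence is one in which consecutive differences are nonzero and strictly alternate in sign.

Track the best alternating length ending on an up-step vs a down-step at each position: up/down = 1/1, 2/1, 1/3, 4/3, 4/5, 1/5, 6/5, 6/5, 6/5, 6/3, 6/7, 6/7, 8/3, 8/9.
The maximum over both is 9; one such subsequence is 2, 13, 2, 5, 3, 9, 7, 10, 3.

9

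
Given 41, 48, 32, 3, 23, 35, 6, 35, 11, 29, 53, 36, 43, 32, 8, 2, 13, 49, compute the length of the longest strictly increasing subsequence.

Let dp[i] be the longest increasing subsequence ending at position i. Then dp = [1, 2, 1, 1, 2, 3, 2, 3, 3, 4, 5, 5, 6, 5, 3, 1, 4, 7].
The maximum is 7; one witness is 3, 6, 11, 29, 36, 43, 49 at positions 4,7,9,10,12,13,18.

7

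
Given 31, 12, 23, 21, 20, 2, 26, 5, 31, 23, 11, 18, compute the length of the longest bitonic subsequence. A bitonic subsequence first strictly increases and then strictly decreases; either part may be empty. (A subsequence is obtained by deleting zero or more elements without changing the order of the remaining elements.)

6

One longest bitonic subsequence is 12, 23, 26, 31, 23, 18 (positions 2,3,7,9,10,12): it rises to 31 then falls. Length 6 is optimal.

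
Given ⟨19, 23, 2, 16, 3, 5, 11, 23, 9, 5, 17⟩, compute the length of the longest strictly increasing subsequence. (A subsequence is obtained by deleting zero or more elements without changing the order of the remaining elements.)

Scanning left to right, the best length ending at each element is: 19→1, 23→2, 2→1, 16→2, 3→2, 5→3, 11→4, 23→5, 9→4, 5→3, 17→5.
So the longest increasing subsequence has length 5, e.g. 2, 3, 5, 11, 23.

5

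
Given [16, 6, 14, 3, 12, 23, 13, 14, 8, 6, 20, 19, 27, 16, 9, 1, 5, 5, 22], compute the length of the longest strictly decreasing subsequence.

6

Scanning left to right, the best length ending at each element is: 16→1, 6→2, 14→2, 3→3, 12→3, 23→1, 13→3, 14→2, 8→4, 6→5, 20→2, 19→3, 27→1, 16→4, 9→5, 1→6, 5→6, 5→6, 22→2.
So the longest decreasing subsequence has length 6, e.g. 16, 14, 12, 8, 6, 1.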